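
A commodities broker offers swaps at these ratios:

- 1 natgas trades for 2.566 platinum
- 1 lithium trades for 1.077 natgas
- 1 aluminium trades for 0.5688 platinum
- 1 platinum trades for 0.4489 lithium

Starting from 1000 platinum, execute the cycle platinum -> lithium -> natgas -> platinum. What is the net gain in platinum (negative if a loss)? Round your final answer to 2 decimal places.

240.57

1000 platinum × 0.4489 = 448.9 lithium
448.9 lithium × 1.077 = 483.4653 natgas
483.4653 natgas × 2.566 = 1240.5719598 platinum
Net change: 1240.5719598 − 1000 = 240.5719598 platinum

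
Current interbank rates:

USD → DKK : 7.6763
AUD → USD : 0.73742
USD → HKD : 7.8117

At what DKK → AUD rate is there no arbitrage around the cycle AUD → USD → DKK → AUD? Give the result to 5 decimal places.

Known legs of the cycle: 0.73742 × 7.6763 = 5.660657146
For no arbitrage the full-cycle product must be 1, so the missing rate is 1 / 5.660657146 ≈ 0.1766579.

0.17666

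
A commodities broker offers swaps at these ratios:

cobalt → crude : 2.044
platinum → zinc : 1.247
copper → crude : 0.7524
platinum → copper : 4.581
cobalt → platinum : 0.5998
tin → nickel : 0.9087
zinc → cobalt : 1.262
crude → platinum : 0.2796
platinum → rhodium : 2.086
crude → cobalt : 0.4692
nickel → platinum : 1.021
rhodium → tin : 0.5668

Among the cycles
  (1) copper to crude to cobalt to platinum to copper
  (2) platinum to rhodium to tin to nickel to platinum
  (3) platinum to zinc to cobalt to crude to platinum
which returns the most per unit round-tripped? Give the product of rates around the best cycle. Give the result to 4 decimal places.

(1) 0.7524 × 0.4692 × 0.5998 × 4.581 = 0.97000
(2) 2.086 × 0.5668 × 0.9087 × 1.021 = 1.09696
(3) 1.247 × 1.262 × 2.044 × 0.2796 = 0.89938
Highest is cycle (2) at 1.0970 (>1, arbitrage).

1.0970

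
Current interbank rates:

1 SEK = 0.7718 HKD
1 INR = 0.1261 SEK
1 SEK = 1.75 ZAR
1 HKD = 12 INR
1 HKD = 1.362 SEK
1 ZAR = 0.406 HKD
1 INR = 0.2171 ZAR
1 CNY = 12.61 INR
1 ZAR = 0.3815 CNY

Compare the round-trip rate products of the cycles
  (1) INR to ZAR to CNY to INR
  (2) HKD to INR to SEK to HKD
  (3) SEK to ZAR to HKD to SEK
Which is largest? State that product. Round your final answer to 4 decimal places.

(1) 0.2171 × 0.3815 × 12.61 = 1.04441
(2) 12 × 0.1261 × 0.7718 = 1.16789
(3) 1.75 × 0.406 × 1.362 = 0.96770
Highest is cycle (2) at 1.1679 (>1, arbitrage).

1.1679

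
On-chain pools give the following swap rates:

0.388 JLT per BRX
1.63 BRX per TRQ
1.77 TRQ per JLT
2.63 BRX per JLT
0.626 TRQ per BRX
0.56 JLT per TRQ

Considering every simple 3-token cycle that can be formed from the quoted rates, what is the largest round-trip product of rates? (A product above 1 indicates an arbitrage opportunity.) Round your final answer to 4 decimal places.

BRX→JLT→TRQ→BRX: 0.388 × 1.77 × 1.63 = 1.11942
BRX→TRQ→JLT→BRX: 0.626 × 0.56 × 2.63 = 0.92197
Maximum is BRX→JLT→TRQ→BRX at 1.1194; arbitrage exists.

1.1194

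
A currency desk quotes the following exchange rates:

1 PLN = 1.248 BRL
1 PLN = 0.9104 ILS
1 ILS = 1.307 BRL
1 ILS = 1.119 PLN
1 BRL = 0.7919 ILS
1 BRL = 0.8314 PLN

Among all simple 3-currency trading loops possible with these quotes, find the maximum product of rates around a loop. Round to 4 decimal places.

1.1059

PLN→BRL→ILS→PLN: 1.248 × 0.7919 × 1.119 = 1.10590
PLN→ILS→BRL→PLN: 0.9104 × 1.307 × 0.8314 = 0.98928
Maximum is PLN→BRL→ILS→PLN at 1.1059; arbitrage exists.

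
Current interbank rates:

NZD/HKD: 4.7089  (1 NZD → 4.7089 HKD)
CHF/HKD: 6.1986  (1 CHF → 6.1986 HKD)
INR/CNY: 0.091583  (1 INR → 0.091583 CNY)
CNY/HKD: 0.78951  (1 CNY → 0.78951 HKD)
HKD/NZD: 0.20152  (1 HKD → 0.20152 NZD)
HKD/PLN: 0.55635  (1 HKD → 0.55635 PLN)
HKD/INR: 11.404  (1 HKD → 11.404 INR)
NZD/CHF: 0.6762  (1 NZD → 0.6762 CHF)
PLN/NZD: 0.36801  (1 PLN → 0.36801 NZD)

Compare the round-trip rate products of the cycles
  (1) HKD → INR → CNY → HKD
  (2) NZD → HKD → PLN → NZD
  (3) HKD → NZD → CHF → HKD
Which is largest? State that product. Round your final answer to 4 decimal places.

(1) 11.404 × 0.091583 × 0.78951 = 0.82457
(2) 4.7089 × 0.55635 × 0.36801 = 0.96411
(3) 0.20152 × 0.6762 × 6.1986 = 0.84467
Highest is cycle (2) at 0.9641 (≤1, no arbitrage).

0.9641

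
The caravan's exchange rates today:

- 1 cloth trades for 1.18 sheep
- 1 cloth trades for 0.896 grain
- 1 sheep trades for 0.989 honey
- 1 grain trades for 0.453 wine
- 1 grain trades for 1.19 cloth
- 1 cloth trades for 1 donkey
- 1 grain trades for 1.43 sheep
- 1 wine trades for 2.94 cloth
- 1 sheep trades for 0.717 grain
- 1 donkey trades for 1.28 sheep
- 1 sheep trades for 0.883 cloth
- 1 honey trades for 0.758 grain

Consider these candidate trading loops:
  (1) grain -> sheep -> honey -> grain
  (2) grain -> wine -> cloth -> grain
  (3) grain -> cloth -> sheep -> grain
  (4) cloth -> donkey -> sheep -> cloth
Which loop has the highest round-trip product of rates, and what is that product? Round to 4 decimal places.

1.1933

(1) 1.43 × 0.989 × 0.758 = 1.07202
(2) 0.453 × 2.94 × 0.896 = 1.19331
(3) 1.19 × 1.18 × 0.717 = 1.00681
(4) 1 × 1.28 × 0.883 = 1.13024
Highest is cycle (2) at 1.1933 (>1, arbitrage).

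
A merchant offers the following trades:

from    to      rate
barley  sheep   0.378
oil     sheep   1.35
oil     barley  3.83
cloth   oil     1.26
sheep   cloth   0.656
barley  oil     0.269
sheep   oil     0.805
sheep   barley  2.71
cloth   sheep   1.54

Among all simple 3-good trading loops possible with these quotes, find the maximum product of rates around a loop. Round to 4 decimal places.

sheep→oil→barley→sheep: 0.805 × 3.83 × 0.378 = 1.16543
sheep→cloth→oil→sheep: 0.656 × 1.26 × 1.35 = 1.11586
sheep→barley→oil→sheep: 2.71 × 0.269 × 1.35 = 0.98414
Maximum is sheep→oil→barley→sheep at 1.1654; arbitrage exists.

1.1654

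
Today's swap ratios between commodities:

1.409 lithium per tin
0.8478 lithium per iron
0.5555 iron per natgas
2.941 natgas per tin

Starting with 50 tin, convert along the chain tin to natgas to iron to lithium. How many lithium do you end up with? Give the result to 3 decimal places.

69.254

50 tin × 2.941 = 147.05 natgas
147.05 natgas × 0.5555 = 81.686275 iron
81.686275 iron × 0.8478 = 69.253623945 lithium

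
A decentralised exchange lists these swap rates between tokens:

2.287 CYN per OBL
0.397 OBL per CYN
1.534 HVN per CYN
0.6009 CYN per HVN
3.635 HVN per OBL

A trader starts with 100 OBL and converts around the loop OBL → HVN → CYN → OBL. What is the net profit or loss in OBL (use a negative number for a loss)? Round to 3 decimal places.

100 OBL × 3.635 = 363.5 HVN
363.5 HVN × 0.6009 = 218.42715 CYN
218.42715 CYN × 0.397 = 86.71557855 OBL
Net change: 86.71557855 − 100 = -13.28442145 OBL

-13.284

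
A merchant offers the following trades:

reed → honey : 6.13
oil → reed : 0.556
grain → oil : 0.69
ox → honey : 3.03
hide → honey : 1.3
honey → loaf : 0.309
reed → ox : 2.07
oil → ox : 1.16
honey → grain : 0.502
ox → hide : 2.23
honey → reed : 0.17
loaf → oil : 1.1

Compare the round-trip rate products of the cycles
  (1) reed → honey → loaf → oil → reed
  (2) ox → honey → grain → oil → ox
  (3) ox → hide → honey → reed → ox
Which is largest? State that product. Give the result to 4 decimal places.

1.2175

(1) 6.13 × 0.309 × 1.1 × 0.556 = 1.15847
(2) 3.03 × 0.502 × 0.69 × 1.16 = 1.21746
(3) 2.23 × 1.3 × 0.17 × 2.07 = 1.02016
Highest is cycle (2) at 1.2175 (>1, arbitrage).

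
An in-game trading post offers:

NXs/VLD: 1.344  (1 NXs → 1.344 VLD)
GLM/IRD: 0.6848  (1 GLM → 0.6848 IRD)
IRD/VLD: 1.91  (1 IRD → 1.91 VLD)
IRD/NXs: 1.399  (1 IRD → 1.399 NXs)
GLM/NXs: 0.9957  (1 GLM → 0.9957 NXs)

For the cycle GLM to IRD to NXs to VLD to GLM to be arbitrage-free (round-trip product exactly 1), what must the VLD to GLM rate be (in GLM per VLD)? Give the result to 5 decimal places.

0.77664

Known legs of the cycle: 0.6848 × 1.399 × 1.344 = 1.2875993088
For no arbitrage the full-cycle product must be 1, so the missing rate is 1 / 1.2875993088 ≈ 0.7766391.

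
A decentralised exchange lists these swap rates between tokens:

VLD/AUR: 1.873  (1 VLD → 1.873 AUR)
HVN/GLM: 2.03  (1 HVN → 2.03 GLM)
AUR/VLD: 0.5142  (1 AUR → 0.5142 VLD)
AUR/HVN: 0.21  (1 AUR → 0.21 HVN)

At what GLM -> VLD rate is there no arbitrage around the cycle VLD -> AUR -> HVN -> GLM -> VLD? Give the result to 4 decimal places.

Known legs of the cycle: 1.873 × 0.21 × 2.03 = 0.7984599
For no arbitrage the full-cycle product must be 1, so the missing rate is 1 / 0.7984599 ≈ 1.252411.

1.2524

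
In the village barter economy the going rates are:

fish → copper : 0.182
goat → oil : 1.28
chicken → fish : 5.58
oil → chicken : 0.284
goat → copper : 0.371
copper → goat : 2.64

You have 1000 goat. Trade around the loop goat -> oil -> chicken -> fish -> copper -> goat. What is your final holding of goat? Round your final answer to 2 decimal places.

1000 goat × 1.28 = 1280 oil
1280 oil × 0.284 = 363.52 chicken
363.52 chicken × 5.58 = 2028.4416 fish
2028.4416 fish × 0.182 = 369.1763712 copper
369.1763712 copper × 2.64 = 974.625619968 goat

974.63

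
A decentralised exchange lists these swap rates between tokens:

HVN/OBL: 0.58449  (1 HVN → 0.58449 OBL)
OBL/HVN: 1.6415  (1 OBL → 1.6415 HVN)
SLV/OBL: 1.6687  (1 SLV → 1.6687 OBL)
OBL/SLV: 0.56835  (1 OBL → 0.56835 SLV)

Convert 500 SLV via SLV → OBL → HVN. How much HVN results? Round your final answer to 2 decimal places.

1369.59

500 SLV × 1.6687 = 834.35 OBL
834.35 OBL × 1.6415 = 1369.585525 HVN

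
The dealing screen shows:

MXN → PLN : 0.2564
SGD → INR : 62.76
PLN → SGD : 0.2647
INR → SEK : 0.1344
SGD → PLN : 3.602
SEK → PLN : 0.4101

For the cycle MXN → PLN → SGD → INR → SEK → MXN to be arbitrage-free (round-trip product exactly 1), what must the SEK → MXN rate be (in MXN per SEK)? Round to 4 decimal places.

1.7468

Known legs of the cycle: 0.2564 × 0.2647 × 62.76 × 0.1344 = 0.57247188913152
For no arbitrage the full-cycle product must be 1, so the missing rate is 1 / 0.57247188913152 ≈ 1.746811.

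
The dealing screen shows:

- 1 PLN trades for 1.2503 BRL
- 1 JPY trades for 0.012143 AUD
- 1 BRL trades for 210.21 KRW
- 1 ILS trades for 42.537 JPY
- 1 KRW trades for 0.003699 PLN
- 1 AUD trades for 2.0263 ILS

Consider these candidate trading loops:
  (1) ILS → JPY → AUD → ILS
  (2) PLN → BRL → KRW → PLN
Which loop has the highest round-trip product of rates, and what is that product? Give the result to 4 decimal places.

1.0466

(1) 42.537 × 0.012143 × 2.0263 = 1.04664
(2) 1.2503 × 210.21 × 0.003699 = 0.97219
Highest is cycle (1) at 1.0466 (>1, arbitrage).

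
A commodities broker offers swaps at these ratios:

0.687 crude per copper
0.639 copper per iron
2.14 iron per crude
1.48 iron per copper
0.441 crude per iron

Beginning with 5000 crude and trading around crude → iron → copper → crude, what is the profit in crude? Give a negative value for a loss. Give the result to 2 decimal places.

-302.77

5000 crude × 2.14 = 10700 iron
10700 iron × 0.639 = 6837.3 copper
6837.3 copper × 0.687 = 4697.2251 crude
Net change: 4697.2251 − 5000 = -302.7749 crude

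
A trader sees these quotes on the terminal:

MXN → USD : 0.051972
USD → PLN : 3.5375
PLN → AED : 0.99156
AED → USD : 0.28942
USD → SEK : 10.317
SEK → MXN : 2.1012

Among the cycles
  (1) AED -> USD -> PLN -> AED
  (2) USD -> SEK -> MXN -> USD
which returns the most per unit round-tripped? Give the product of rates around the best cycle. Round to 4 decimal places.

(1) 0.28942 × 3.5375 × 0.99156 = 1.01518
(2) 10.317 × 2.1012 × 0.051972 = 1.12665
Highest is cycle (2) at 1.1267 (>1, arbitrage).

1.1267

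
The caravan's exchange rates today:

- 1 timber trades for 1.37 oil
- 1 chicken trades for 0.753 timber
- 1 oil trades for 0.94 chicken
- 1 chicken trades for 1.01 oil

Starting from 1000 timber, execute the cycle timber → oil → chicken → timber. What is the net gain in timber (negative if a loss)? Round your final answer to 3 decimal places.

-30.287

1000 timber × 1.37 = 1370 oil
1370 oil × 0.94 = 1287.8 chicken
1287.8 chicken × 0.753 = 969.7134 timber
Net change: 969.7134 − 1000 = -30.2866 timber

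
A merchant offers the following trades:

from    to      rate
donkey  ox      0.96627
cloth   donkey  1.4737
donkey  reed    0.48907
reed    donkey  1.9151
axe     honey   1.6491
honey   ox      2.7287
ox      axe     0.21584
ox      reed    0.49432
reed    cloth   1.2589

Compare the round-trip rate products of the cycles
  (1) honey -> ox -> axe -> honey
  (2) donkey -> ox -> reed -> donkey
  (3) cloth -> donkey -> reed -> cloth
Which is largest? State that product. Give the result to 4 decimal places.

(1) 2.7287 × 0.21584 × 1.6491 = 0.97126
(2) 0.96627 × 0.49432 × 1.9151 = 0.91474
(3) 1.4737 × 0.48907 × 1.2589 = 0.90734
Highest is cycle (1) at 0.9713 (≤1, no arbitrage).

0.9713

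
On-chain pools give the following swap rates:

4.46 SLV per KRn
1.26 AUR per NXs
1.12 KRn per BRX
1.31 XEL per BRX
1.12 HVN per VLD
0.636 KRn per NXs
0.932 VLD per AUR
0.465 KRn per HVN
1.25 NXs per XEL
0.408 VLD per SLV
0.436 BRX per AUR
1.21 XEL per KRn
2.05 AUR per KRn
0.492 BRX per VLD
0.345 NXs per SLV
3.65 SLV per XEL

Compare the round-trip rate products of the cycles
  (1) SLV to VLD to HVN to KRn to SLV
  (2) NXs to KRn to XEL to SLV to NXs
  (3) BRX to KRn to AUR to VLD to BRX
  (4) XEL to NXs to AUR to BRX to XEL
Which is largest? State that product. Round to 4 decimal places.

(1) 0.408 × 1.12 × 0.465 × 4.46 = 0.94769
(2) 0.636 × 1.21 × 3.65 × 0.345 = 0.96907
(3) 1.12 × 2.05 × 0.932 × 0.492 = 1.05282
(4) 1.25 × 1.26 × 0.436 × 1.31 = 0.89958
Highest is cycle (3) at 1.0528 (>1, arbitrage).

1.0528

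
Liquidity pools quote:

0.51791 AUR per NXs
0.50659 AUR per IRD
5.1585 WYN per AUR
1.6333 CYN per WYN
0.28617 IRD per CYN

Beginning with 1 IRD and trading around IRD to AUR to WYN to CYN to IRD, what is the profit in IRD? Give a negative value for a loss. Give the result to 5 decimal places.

0.22143

1 IRD × 0.50659 = 0.50659 AUR
0.50659 AUR × 5.1585 = 2.613244515 WYN
2.613244515 WYN × 1.6333 = 4.2682122663495 CYN
4.2682122663495 CYN × 0.28617 = 1.221434304261236415 IRD
Net change: 1.221434304261236415 − 1 = 0.221434304261236415 IRD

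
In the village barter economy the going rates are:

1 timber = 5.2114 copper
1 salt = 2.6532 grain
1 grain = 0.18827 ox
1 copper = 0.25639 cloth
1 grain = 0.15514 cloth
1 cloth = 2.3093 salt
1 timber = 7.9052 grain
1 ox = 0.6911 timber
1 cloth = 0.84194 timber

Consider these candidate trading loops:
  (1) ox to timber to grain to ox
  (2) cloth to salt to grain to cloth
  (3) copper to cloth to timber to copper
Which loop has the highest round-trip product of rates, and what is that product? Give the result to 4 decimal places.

(1) 0.6911 × 7.9052 × 0.18827 = 1.02857
(2) 2.3093 × 2.6532 × 0.15514 = 0.95055
(3) 0.25639 × 0.84194 × 5.2114 = 1.12496
Highest is cycle (3) at 1.1250 (>1, arbitrage).

1.1250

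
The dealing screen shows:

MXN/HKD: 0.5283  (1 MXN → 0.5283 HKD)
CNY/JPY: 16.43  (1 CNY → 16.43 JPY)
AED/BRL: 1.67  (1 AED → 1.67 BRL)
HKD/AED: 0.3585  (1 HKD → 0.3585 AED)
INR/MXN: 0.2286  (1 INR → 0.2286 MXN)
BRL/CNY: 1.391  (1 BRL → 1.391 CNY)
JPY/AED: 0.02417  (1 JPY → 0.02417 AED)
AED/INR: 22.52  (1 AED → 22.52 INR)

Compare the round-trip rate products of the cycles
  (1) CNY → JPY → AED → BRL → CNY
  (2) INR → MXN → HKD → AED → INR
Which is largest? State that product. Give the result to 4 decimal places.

0.9750

(1) 16.43 × 0.02417 × 1.67 × 1.391 = 0.92248
(2) 0.2286 × 0.5283 × 0.3585 × 22.52 = 0.97502
Highest is cycle (2) at 0.9750 (≤1, no arbitrage).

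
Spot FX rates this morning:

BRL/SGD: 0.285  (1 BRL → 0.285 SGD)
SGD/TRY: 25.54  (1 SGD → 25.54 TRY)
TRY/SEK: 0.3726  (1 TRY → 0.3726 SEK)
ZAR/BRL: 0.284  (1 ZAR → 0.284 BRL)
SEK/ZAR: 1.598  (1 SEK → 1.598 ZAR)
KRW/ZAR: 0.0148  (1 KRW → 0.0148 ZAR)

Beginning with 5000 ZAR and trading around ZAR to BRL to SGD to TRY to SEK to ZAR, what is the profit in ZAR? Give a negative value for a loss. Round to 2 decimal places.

1154.23

5000 ZAR × 0.284 = 1420 BRL
1420 BRL × 0.285 = 404.7 SGD
404.7 SGD × 25.54 = 10336.038 TRY
10336.038 TRY × 0.3726 = 3851.2077588 SEK
3851.2077588 SEK × 1.598 = 6154.2299985624 ZAR
Net change: 6154.2299985624 − 5000 = 1154.2299985624 ZAR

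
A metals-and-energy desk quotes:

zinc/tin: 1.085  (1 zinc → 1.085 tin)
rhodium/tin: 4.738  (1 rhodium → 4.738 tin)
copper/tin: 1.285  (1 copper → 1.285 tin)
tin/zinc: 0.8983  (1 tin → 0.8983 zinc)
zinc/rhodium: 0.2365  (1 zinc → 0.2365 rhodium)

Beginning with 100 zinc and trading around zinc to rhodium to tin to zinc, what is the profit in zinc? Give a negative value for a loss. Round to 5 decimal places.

100 zinc × 0.2365 = 23.65 rhodium
23.65 rhodium × 4.738 = 112.0537 tin
112.0537 tin × 0.8983 = 100.65783871 zinc
Net change: 100.65783871 − 100 = 0.65783871 zinc

0.65784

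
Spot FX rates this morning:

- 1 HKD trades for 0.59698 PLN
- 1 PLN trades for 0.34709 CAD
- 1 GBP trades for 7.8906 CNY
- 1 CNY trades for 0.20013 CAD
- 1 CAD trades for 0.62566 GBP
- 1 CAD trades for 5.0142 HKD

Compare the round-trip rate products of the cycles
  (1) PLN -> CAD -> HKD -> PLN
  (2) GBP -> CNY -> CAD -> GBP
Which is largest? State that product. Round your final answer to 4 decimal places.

(1) 0.34709 × 5.0142 × 0.59698 = 1.03897
(2) 7.8906 × 0.20013 × 0.62566 = 0.98801
Highest is cycle (1) at 1.0390 (>1, arbitrage).

1.0390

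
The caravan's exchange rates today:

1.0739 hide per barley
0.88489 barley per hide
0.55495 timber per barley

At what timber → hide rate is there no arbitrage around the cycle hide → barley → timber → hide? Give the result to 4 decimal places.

2.0364

Known legs of the cycle: 0.88489 × 0.55495 = 0.4910697055
For no arbitrage the full-cycle product must be 1, so the missing rate is 1 / 0.4910697055 ≈ 2.036371.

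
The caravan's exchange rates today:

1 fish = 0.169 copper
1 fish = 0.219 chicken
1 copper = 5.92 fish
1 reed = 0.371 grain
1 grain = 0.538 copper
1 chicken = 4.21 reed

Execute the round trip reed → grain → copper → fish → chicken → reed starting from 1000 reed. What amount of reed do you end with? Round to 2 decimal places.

1089.44

1000 reed × 0.371 = 371 grain
371 grain × 0.538 = 199.598 copper
199.598 copper × 5.92 = 1181.62016 fish
1181.62016 fish × 0.219 = 258.77481504 chicken
258.77481504 chicken × 4.21 = 1089.4419713184 reed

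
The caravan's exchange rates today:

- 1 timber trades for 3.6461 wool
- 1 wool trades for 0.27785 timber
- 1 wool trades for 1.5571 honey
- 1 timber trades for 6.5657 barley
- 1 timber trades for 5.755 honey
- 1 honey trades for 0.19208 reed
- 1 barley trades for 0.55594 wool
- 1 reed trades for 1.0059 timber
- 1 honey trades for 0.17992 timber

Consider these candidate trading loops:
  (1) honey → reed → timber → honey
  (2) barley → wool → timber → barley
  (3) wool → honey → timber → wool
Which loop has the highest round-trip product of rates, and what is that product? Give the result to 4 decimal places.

1.1119

(1) 0.19208 × 1.0059 × 5.755 = 1.11194
(2) 0.55594 × 0.27785 × 6.5657 = 1.01419
(3) 1.5571 × 0.17992 × 3.6461 = 1.02147
Highest is cycle (1) at 1.1119 (>1, arbitrage).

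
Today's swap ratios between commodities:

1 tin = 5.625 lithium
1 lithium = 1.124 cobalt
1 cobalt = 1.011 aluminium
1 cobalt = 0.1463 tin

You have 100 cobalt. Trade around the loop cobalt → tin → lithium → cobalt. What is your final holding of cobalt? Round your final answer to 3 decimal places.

92.498

100 cobalt × 0.1463 = 14.63 tin
14.63 tin × 5.625 = 82.29375 lithium
82.29375 lithium × 1.124 = 92.498175 cobalt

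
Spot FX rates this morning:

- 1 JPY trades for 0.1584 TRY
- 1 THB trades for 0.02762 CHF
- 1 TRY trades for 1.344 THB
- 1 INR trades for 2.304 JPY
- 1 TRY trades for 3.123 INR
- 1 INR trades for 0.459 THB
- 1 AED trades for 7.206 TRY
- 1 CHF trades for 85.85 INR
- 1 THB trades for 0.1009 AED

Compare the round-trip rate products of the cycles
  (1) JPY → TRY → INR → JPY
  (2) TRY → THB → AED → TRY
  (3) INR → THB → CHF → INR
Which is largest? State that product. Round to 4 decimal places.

1.1398

(1) 0.1584 × 3.123 × 2.304 = 1.13975
(2) 1.344 × 0.1009 × 7.206 = 0.97720
(3) 0.459 × 0.02762 × 85.85 = 1.08837
Highest is cycle (1) at 1.1398 (>1, arbitrage).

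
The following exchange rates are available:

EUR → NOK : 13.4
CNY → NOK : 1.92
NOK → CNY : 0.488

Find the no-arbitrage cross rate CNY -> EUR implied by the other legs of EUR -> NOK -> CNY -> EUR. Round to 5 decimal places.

0.15292

Known legs of the cycle: 13.4 × 0.488 = 6.5392
For no arbitrage the full-cycle product must be 1, so the missing rate is 1 / 6.5392 ≈ 0.1529239.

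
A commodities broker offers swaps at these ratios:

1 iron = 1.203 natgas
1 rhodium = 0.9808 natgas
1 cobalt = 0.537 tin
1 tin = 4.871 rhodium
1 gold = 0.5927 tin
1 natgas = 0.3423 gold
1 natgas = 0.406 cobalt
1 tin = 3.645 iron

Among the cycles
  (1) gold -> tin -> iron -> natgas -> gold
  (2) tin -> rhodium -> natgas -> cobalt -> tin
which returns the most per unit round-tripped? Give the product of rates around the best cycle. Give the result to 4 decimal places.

1.0416

(1) 0.5927 × 3.645 × 1.203 × 0.3423 = 0.88962
(2) 4.871 × 0.9808 × 0.406 × 0.537 = 1.04160
Highest is cycle (2) at 1.0416 (>1, arbitrage).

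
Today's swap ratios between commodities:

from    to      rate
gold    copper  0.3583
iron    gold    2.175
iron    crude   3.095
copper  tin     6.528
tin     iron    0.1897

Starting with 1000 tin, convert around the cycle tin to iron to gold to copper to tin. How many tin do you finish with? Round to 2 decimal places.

1000 tin × 0.1897 = 189.7 iron
189.7 iron × 2.175 = 412.5975 gold
412.5975 gold × 0.3583 = 147.83368425 copper
147.83368425 copper × 6.528 = 965.058290784 tin

965.06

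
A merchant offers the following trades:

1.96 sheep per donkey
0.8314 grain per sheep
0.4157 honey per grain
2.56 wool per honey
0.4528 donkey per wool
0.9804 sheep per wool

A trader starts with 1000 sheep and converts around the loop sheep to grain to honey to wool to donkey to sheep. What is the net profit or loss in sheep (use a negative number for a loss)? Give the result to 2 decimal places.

1000 sheep × 0.8314 = 831.4 grain
831.4 grain × 0.4157 = 345.61298 honey
345.61298 honey × 2.56 = 884.7692288 wool
884.7692288 wool × 0.4528 = 400.62350680064 donkey
400.62350680064 donkey × 1.96 = 785.2220733292544 sheep
Net change: 785.2220733292544 − 1000 = -214.7779266707456 sheep

-214.78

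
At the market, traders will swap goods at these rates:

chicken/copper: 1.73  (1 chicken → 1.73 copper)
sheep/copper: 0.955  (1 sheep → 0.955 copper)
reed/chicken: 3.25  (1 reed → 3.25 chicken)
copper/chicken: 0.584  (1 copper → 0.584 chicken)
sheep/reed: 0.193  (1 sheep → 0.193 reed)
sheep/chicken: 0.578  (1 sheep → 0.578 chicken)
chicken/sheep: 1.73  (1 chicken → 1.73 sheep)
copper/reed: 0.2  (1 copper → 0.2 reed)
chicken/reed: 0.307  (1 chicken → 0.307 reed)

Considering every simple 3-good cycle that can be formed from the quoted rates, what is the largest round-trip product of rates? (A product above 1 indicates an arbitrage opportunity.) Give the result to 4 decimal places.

1.1245

chicken→copper→reed→chicken: 1.73 × 0.2 × 3.25 = 1.12450
chicken→sheep→reed→chicken: 1.73 × 0.193 × 3.25 = 1.08514
chicken→sheep→copper→chicken: 1.73 × 0.955 × 0.584 = 0.96486
Maximum is chicken→copper→reed→chicken at 1.1245; arbitrage exists.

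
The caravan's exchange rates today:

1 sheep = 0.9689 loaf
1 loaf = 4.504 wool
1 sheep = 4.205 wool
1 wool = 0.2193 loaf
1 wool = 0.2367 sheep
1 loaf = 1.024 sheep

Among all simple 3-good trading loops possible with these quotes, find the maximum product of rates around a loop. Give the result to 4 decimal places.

loaf→wool→sheep→loaf: 4.504 × 0.2367 × 0.9689 = 1.03294
loaf→sheep→wool→loaf: 1.024 × 4.205 × 0.2193 = 0.94429
Maximum is loaf→wool→sheep→loaf at 1.0329; arbitrage exists.

1.0329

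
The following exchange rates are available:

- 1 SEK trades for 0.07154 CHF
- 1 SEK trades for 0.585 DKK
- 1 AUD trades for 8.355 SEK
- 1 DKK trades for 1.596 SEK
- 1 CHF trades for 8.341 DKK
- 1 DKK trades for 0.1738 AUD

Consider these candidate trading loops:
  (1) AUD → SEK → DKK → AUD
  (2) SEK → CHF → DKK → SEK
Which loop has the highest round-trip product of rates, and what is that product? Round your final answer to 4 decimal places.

0.9524

(1) 8.355 × 0.585 × 0.1738 = 0.84948
(2) 0.07154 × 8.341 × 1.596 = 0.95236
Highest is cycle (2) at 0.9524 (≤1, no arbitrage).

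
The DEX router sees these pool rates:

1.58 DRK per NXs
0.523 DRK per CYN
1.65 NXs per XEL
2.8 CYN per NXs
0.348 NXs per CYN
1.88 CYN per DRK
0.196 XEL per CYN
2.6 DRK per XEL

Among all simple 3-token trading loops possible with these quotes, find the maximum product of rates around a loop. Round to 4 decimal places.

1.0337

NXs→DRK→CYN→NXs: 1.58 × 1.88 × 0.348 = 1.03370
XEL→DRK→CYN→XEL: 2.6 × 1.88 × 0.196 = 0.95805
XEL→NXs→CYN→XEL: 1.65 × 2.8 × 0.196 = 0.90552
Maximum is NXs→DRK→CYN→NXs at 1.0337; arbitrage exists.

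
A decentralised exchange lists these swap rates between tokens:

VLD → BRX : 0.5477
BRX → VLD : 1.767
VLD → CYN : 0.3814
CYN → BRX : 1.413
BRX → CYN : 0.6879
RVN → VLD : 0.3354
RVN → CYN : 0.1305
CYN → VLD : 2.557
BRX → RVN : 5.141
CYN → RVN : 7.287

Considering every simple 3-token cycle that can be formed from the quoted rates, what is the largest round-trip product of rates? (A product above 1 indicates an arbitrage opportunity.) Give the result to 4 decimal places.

0.9634

BRX→CYN→VLD→BRX: 0.6879 × 2.557 × 0.5477 = 0.96338
BRX→VLD→CYN→BRX: 1.767 × 0.3814 × 1.413 = 0.95227
BRX→RVN→CYN→BRX: 5.141 × 0.1305 × 1.413 = 0.94798
BRX→RVN→VLD→BRX: 5.141 × 0.3354 × 0.5477 = 0.94439
RVN→VLD→CYN→RVN: 0.3354 × 0.3814 × 7.287 = 0.93216
Maximum is BRX→CYN→VLD→BRX at 0.9634; no arbitrage — every cycle loses value.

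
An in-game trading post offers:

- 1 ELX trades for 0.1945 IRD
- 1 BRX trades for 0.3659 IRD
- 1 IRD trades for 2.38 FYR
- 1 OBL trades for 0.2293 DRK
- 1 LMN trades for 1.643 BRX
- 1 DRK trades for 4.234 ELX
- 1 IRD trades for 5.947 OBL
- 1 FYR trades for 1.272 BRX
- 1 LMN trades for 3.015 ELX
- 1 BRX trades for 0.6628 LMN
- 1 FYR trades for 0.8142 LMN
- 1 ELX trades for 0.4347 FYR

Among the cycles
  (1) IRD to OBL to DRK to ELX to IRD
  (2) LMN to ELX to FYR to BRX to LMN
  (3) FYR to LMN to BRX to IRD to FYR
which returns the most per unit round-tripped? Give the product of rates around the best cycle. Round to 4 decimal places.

(1) 5.947 × 0.2293 × 4.234 × 0.1945 = 1.12298
(2) 3.015 × 0.4347 × 1.272 × 0.6628 = 1.10496
(3) 0.8142 × 1.643 × 0.3659 × 2.38 = 1.16495
Highest is cycle (3) at 1.1650 (>1, arbitrage).

1.1650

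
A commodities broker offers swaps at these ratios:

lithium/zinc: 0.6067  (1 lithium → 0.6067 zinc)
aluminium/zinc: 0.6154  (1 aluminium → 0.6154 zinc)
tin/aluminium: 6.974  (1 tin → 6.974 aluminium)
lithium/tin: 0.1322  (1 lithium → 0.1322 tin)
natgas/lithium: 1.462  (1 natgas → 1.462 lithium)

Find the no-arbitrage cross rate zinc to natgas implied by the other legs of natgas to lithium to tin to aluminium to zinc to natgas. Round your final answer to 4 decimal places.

Known legs of the cycle: 1.462 × 0.1322 × 6.974 × 0.6154 = 0.82950357620944
For no arbitrage the full-cycle product must be 1, so the missing rate is 1 / 0.82950357620944 ≈ 1.205540.

1.2055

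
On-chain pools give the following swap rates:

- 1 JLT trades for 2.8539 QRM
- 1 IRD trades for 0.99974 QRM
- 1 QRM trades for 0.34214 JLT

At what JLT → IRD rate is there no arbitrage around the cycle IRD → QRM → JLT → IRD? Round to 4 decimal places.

Known legs of the cycle: 0.99974 × 0.34214 = 0.3420510436
For no arbitrage the full-cycle product must be 1, so the missing rate is 1 / 0.3420510436 ≈ 2.923540.

2.9235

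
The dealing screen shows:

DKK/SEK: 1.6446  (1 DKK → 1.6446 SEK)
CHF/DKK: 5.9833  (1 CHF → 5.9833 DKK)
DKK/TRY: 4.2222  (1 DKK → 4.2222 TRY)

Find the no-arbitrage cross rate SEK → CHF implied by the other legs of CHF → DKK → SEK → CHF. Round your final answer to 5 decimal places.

0.10162

Known legs of the cycle: 5.9833 × 1.6446 = 9.84013518
For no arbitrage the full-cycle product must be 1, so the missing rate is 1 / 9.84013518 ≈ 0.1016246.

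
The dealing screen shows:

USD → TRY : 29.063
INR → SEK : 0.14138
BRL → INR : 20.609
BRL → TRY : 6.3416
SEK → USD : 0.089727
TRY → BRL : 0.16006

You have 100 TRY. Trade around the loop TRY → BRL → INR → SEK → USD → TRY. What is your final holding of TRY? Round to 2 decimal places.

100 TRY × 0.16006 = 16.006 BRL
16.006 BRL × 20.609 = 329.867654 INR
329.867654 INR × 0.14138 = 46.63668892252 SEK
46.63668892252 SEK × 0.089727 = 4.18457018695095204 USD
4.18457018695095204 USD × 29.063 = 121.61616334335551913852 TRY

121.62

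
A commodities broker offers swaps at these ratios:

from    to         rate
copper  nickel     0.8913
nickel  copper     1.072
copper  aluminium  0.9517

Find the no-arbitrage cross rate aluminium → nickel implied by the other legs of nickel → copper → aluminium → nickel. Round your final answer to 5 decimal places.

0.98018

Known legs of the cycle: 1.072 × 0.9517 = 1.0202224
For no arbitrage the full-cycle product must be 1, so the missing rate is 1 / 1.0202224 ≈ 0.9801784.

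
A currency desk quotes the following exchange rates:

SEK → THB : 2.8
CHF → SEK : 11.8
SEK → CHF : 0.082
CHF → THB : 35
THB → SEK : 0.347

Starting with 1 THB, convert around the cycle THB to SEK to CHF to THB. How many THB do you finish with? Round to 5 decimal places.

0.99589

1 THB × 0.347 = 0.347 SEK
0.347 SEK × 0.082 = 0.028454 CHF
0.028454 CHF × 35 = 0.99589 THB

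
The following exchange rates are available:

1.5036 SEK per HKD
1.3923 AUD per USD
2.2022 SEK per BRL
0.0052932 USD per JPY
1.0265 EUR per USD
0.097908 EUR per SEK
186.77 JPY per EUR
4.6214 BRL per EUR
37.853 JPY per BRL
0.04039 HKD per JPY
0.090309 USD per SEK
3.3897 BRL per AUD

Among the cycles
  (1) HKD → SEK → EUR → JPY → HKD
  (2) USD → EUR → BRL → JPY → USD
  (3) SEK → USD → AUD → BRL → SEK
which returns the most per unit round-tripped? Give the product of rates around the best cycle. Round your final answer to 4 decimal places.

(1) 1.5036 × 0.097908 × 186.77 × 0.04039 = 1.11053
(2) 1.0265 × 4.6214 × 37.853 × 0.0052932 = 0.95050
(3) 0.090309 × 1.3923 × 3.3897 × 2.2022 = 0.93860
Highest is cycle (1) at 1.1105 (>1, arbitrage).

1.1105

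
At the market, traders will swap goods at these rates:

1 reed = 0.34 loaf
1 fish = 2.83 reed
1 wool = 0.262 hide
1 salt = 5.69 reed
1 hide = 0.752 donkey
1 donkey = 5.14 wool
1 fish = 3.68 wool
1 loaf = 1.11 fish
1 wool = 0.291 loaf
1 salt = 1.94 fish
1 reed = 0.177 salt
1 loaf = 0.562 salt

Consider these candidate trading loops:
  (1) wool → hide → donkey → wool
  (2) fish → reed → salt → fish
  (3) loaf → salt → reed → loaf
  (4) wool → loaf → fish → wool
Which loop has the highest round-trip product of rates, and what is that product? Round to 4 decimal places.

1.1887

(1) 0.262 × 0.752 × 5.14 = 1.01270
(2) 2.83 × 0.177 × 1.94 = 0.97177
(3) 0.562 × 5.69 × 0.34 = 1.08725
(4) 0.291 × 1.11 × 3.68 = 1.18868
Highest is cycle (4) at 1.1887 (>1, arbitrage).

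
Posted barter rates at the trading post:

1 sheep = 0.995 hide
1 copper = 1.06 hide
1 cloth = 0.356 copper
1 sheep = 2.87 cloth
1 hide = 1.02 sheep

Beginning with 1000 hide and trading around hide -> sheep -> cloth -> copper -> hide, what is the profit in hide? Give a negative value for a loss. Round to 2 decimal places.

104.68

1000 hide × 1.02 = 1020 sheep
1020 sheep × 2.87 = 2927.4 cloth
2927.4 cloth × 0.356 = 1042.1544 copper
1042.1544 copper × 1.06 = 1104.683664 hide
Net change: 1104.683664 − 1000 = 104.683664 hide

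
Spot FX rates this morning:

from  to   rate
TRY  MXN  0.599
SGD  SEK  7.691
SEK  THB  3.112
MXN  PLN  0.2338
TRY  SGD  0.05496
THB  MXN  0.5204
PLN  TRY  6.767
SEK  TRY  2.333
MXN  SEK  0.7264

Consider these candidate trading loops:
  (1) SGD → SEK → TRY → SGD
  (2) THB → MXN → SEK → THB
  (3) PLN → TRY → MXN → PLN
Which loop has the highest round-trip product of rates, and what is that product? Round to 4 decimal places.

1.1764

(1) 7.691 × 2.333 × 0.05496 = 0.98615
(2) 0.5204 × 0.7264 × 3.112 = 1.17639
(3) 6.767 × 0.599 × 0.2338 = 0.94769
Highest is cycle (2) at 1.1764 (>1, arbitrage).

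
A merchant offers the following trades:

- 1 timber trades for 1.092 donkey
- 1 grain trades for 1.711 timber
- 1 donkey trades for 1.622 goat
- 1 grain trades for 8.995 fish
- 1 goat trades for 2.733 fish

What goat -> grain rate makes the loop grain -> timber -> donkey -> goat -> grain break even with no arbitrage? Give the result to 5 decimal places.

Known legs of the cycle: 1.711 × 1.092 × 1.622 = 3.030564264
For no arbitrage the full-cycle product must be 1, so the missing rate is 1 / 3.030564264 ≈ 0.3299716.

0.32997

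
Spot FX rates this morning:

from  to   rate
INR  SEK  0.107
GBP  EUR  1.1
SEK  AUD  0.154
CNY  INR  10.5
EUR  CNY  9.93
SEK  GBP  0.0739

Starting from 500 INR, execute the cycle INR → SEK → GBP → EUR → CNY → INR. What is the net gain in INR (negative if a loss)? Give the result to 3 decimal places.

-46.550

500 INR × 0.107 = 53.5 SEK
53.5 SEK × 0.0739 = 3.95365 GBP
3.95365 GBP × 1.1 = 4.349015 EUR
4.349015 EUR × 9.93 = 43.18571895 CNY
43.18571895 CNY × 10.5 = 453.450048975 INR
Net change: 453.450048975 − 500 = -46.549951025 INR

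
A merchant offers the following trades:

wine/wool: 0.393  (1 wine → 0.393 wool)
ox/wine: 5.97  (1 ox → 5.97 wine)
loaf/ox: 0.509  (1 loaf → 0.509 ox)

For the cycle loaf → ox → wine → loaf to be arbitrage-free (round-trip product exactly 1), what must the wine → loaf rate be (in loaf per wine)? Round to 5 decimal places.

0.32908

Known legs of the cycle: 0.509 × 5.97 = 3.03873
For no arbitrage the full-cycle product must be 1, so the missing rate is 1 / 3.03873 ≈ 0.3290848.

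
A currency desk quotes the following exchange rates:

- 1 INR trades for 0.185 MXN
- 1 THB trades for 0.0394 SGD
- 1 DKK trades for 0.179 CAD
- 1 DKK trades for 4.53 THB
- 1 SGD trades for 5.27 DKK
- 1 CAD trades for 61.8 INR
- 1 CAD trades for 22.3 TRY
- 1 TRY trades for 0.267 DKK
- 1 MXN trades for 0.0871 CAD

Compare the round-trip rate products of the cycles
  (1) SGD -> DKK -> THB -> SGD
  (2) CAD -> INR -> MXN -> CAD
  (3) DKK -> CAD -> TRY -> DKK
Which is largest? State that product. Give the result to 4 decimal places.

(1) 5.27 × 4.53 × 0.0394 = 0.94060
(2) 61.8 × 0.185 × 0.0871 = 0.99581
(3) 0.179 × 22.3 × 0.267 = 1.06578
Highest is cycle (3) at 1.0658 (>1, arbitrage).

1.0658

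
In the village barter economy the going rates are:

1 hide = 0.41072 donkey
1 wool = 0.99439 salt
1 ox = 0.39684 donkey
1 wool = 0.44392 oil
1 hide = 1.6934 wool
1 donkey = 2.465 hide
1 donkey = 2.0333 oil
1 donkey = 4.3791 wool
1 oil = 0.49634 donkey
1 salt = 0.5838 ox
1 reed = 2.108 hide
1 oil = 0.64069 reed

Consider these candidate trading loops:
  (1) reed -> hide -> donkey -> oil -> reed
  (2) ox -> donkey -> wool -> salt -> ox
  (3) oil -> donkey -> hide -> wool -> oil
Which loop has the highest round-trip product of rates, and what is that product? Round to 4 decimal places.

(1) 2.108 × 0.41072 × 2.0333 × 0.64069 = 1.12789
(2) 0.39684 × 4.3791 × 0.99439 × 0.5838 = 1.00884
(3) 0.49634 × 2.465 × 1.6934 × 0.44392 = 0.91973
Highest is cycle (1) at 1.1279 (>1, arbitrage).

1.1279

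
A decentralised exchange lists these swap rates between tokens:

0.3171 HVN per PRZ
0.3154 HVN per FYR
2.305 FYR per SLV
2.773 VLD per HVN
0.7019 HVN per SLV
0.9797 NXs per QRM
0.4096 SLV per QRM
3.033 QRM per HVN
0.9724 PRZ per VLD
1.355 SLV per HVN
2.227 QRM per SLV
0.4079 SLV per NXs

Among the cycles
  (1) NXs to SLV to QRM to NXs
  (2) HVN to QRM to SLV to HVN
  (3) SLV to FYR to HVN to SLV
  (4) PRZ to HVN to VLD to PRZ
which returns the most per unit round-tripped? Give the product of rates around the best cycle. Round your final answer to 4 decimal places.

0.9851

(1) 0.4079 × 2.227 × 0.9797 = 0.88995
(2) 3.033 × 0.4096 × 0.7019 = 0.87198
(3) 2.305 × 0.3154 × 1.355 = 0.98508
(4) 0.3171 × 2.773 × 0.9724 = 0.85505
Highest is cycle (3) at 0.9851 (≤1, no arbitrage).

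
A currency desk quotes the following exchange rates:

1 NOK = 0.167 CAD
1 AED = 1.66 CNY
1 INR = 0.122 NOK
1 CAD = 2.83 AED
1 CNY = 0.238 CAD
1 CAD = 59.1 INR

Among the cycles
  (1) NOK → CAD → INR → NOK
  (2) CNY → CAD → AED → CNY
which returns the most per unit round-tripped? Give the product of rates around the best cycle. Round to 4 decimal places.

(1) 0.167 × 59.1 × 0.122 = 1.20410
(2) 0.238 × 2.83 × 1.66 = 1.11808
Highest is cycle (1) at 1.2041 (>1, arbitrage).

1.2041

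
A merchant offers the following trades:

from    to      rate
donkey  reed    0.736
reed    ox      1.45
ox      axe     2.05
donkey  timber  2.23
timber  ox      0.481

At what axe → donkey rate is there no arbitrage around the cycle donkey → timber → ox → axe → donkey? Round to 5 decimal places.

0.45477

Known legs of the cycle: 2.23 × 0.481 × 2.05 = 2.1988915
For no arbitrage the full-cycle product must be 1, so the missing rate is 1 / 2.1988915 ≈ 0.4547746.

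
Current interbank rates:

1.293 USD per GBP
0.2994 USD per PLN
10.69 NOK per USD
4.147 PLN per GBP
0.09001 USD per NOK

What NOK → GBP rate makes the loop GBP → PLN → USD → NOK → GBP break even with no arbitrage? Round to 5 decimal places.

Known legs of the cycle: 4.147 × 0.2994 × 10.69 = 13.272830142
For no arbitrage the full-cycle product must be 1, so the missing rate is 1 / 13.272830142 ≈ 0.0753419.

0.07534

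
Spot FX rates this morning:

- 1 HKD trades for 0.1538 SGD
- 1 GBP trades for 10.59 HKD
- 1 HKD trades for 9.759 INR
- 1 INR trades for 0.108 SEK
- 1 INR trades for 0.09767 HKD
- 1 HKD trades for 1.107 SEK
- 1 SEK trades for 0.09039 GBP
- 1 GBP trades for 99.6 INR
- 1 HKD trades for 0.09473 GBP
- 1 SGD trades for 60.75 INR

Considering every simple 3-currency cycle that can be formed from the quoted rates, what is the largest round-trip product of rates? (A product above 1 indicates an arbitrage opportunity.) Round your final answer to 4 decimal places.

1.0597

HKD→SEK→GBP→HKD: 1.107 × 0.09039 × 10.59 = 1.05965
GBP→INR→SEK→GBP: 99.6 × 0.108 × 0.09039 = 0.97231
HKD→GBP→INR→HKD: 0.09473 × 99.6 × 0.09767 = 0.92153
HKD→SGD→INR→HKD: 0.1538 × 60.75 × 0.09767 = 0.91256
Maximum is HKD→SEK→GBP→HKD at 1.0597; arbitrage exists.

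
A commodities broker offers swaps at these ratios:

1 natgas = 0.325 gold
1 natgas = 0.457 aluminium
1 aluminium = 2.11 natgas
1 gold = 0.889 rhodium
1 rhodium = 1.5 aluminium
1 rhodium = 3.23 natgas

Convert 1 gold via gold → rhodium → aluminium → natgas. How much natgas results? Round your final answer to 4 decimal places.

1 gold × 0.889 = 0.889 rhodium
0.889 rhodium × 1.5 = 1.3335 aluminium
1.3335 aluminium × 2.11 = 2.813685 natgas

2.8137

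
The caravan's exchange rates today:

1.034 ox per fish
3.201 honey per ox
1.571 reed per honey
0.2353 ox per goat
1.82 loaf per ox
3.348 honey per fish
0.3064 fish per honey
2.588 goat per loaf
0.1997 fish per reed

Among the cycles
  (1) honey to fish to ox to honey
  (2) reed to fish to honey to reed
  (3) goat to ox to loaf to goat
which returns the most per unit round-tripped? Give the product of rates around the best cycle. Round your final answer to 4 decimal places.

(1) 0.3064 × 1.034 × 3.201 = 1.01413
(2) 0.1997 × 3.348 × 1.571 = 1.05036
(3) 0.2353 × 1.82 × 2.588 = 1.10830
Highest is cycle (3) at 1.1083 (>1, arbitrage).

1.1083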